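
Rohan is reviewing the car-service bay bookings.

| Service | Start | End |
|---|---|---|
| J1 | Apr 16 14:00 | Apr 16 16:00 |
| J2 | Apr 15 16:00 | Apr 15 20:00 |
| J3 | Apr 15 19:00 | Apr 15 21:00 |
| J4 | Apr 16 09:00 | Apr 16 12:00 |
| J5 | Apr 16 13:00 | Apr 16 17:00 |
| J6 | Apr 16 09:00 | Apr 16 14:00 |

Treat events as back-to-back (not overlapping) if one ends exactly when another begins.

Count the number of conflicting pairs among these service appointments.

4

Sorted by start: J2, J3, J4, J6, J5, J1.
J3 starts before J2 ends → J2 and J3 overlap.
J4 starts after J2 ends, so J2 has no further overlaps.
J4 starts after J3 ends, so J3 has no further overlaps.
J6 starts before J4 ends → J4 and J6 overlap.
J5 starts after J4 ends, so J4 has no further overlaps.
J5 starts before J6 ends → J6 and J5 overlap.
J1 starts exactly when J6 ends (back-to-back, no overlap).
J1 starts before J5 ends → J5 and J1 overlap.
Overlapping pairs: J1 & J5, J2 & J3, J4 & J6, J5 & J6 — 4 in total.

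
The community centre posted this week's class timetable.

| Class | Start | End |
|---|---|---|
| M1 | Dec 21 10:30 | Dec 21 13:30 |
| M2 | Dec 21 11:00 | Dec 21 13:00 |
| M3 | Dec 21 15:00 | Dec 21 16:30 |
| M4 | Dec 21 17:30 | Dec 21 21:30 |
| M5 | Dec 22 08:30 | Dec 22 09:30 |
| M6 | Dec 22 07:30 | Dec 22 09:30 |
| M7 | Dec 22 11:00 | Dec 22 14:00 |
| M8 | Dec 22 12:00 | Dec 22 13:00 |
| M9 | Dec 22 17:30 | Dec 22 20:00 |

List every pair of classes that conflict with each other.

M1 & M2, M5 & M6, M7 & M8

Check each pair: they overlap iff neither finishes before the other starts.
Sorted by start: M1, M2, M3, M4, M6, M5, M7, M8, M9.
M2 starts before M1 ends → M1 and M2 overlap.
M3 starts after M1 ends, so M1 has no further overlaps.
M3 starts after M2 ends, so M2 has no further overlaps.
M4 starts after M3 ends, so M3 has no further overlaps.
M6 starts after M4 ends, so M4 has no further overlaps.
M5 starts before M6 ends → M6 and M5 overlap.
M7 starts after M6 ends, so M6 has no further overlaps.
M7 starts after M5 ends, so M5 has no further overlaps.
M8 starts before M7 ends → M7 and M8 overlap.
M9 starts after M7 ends.
M9 starts after M8 ends.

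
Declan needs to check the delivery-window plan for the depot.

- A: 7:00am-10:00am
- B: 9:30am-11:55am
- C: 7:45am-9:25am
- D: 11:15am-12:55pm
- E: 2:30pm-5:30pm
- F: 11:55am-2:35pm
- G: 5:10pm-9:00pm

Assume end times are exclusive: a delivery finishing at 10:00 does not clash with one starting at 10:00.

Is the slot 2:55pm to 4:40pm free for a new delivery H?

A: ends 10:00am at or before H starts 2:55pm → clear.
C: ends 9:25am at or before H starts 2:55pm → clear.
B: ends 11:55am at or before H starts 2:55pm → clear.
D: ends 12:55pm at or before H starts 2:55pm → clear.
F: ends 2:35pm at or before H starts 2:55pm → clear.
E: starts 2:30pm before H ends 4:40pm, and ends 5:30pm after H starts 2:55pm → overlap.
G: starts 5:10pm at or after H ends 4:40pm → clear.
H overlaps E.

No — it overlaps E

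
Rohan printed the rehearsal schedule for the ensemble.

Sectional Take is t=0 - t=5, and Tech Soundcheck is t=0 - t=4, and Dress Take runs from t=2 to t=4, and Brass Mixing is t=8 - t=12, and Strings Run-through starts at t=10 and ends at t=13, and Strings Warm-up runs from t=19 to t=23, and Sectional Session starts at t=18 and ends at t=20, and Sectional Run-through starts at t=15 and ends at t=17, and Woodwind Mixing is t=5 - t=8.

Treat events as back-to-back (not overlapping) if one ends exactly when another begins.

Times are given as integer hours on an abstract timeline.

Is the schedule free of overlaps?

Sorted by start: Sectional Take, Tech Soundcheck, Dress Take, Woodwind Mixing, Brass Mixing, Strings Run-through, Sectional Run-through, Sectional Session, Strings Warm-up.
Tech Soundcheck starts before Sectional Take ends → Sectional Take and Tech Soundcheck overlap.
That's a conflict, so the schedule is not conflict-free.

No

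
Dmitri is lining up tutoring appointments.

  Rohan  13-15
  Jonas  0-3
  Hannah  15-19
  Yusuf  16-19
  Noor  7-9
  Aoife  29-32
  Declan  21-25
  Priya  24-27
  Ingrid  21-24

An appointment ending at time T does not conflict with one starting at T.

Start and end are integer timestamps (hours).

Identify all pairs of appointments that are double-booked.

Sorted by start: Jonas, Noor, Rohan, Hannah, Yusuf, Ingrid, Declan, Priya, Aoife.
Noor starts after Jonas ends; Jonas is clear from here.
Rohan starts after Noor ends; Noor is clear from here.
Hannah starts exactly when Rohan ends (back-to-back, no overlap); Rohan is clear from here.
Yusuf starts before Hannah ends → Hannah and Yusuf overlap.
Ingrid starts after Hannah ends; Hannah is clear from here.
Ingrid starts after Yusuf ends; Yusuf is clear from here.
Declan starts before Ingrid ends → Ingrid and Declan overlap.
Priya starts exactly when Ingrid ends (back-to-back, no overlap); Ingrid is clear from here.
Priya starts before Declan ends → Declan and Priya overlap.
Aoife starts after Declan ends.
Aoife starts after Priya ends.

Declan & Ingrid, Declan & Priya, Hannah & Yusuf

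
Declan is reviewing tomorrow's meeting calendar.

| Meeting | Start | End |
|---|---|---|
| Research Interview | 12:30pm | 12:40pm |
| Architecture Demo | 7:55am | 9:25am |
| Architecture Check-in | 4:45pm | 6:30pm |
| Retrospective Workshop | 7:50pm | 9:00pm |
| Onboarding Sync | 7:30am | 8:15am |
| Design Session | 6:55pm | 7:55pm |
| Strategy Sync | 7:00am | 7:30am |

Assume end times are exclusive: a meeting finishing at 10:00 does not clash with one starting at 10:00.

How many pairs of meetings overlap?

Check each pair: they overlap iff neither finishes before the other starts.
Sorted by start: Strategy Sync, Onboarding Sync, Architecture Demo, Research Interview, Architecture Check-in, Design Session, Retrospective Workshop.
Onboarding Sync starts exactly when Strategy Sync ends (back-to-back, no overlap), so nothing later overlaps Strategy Sync either.
Architecture Demo starts before Onboarding Sync ends → Onboarding Sync and Architecture Demo overlap.
Research Interview starts after Onboarding Sync ends, so nothing later overlaps Onboarding Sync either.
Research Interview starts after Architecture Demo ends, so nothing later overlaps Architecture Demo either.
Architecture Check-in starts after Research Interview ends, so nothing later overlaps Research Interview either.
Design Session starts after Architecture Check-in ends, so nothing later overlaps Architecture Check-in either.
Retrospective Workshop starts before Design Session ends → Design Session and Retrospective Workshop overlap.
Overlapping pairs: Architecture Demo & Onboarding Sync, Design Session & Retrospective Workshop — 2 in total.

2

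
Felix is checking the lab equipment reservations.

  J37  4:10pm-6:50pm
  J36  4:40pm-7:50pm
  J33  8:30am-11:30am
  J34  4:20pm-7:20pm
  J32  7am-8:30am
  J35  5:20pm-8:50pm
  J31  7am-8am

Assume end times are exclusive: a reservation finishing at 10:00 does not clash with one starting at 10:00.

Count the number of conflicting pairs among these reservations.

Sorted by start: J31, J32, J33, J37, J34, J36, J35.
J32 starts before J31 ends → J31 and J32 overlap.
J33 starts after J31 ends; J31 is clear from here.
J33 starts exactly when J32 ends (back-to-back, no overlap); J32 is clear from here.
J37 starts after J33 ends; J33 is clear from here.
J34 starts before J37 ends → J37 and J34 overlap.
J36 starts before J37 ends → J37 and J36 overlap.
J35 starts before J37 ends → J37 and J35 overlap.
J36 starts before J34 ends → J34 and J36 overlap.
J35 starts before J34 ends → J34 and J35 overlap.
J35 starts before J36 ends → J36 and J35 overlap.
Overlapping pairs: J31 & J32, J34 & J35, J34 & J36, J34 & J37, J35 & J36, J35 & J37, J36 & J37 — 7 in total.

7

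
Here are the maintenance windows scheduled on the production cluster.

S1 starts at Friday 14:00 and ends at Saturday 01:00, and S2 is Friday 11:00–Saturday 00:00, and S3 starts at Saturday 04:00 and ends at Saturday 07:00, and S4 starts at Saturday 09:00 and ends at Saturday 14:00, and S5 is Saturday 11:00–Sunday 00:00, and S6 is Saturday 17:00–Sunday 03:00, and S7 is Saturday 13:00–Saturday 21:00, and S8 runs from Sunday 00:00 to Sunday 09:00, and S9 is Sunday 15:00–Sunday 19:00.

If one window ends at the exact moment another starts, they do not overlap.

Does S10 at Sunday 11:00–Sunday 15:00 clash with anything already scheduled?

No — it doesn't clash with anything

S2: ends Saturday 00:00 at or before S10 starts Sunday 11:00 → clear.
S1: ends Saturday 01:00 at or before S10 starts Sunday 11:00 → clear.
S3: ends Saturday 07:00 at or before S10 starts Sunday 11:00 → clear.
S4: ends Saturday 14:00 at or before S10 starts Sunday 11:00 → clear.
S5: ends Sunday 00:00 at or before S10 starts Sunday 11:00 → clear.
S7: ends Saturday 21:00 at or before S10 starts Sunday 11:00 → clear.
S6: ends Sunday 03:00 at or before S10 starts Sunday 11:00 → clear.
S8: ends Sunday 09:00 at or before S10 starts Sunday 11:00 → clear.
S9: starts Sunday 15:00 at or after S10 ends Sunday 15:00 → clear.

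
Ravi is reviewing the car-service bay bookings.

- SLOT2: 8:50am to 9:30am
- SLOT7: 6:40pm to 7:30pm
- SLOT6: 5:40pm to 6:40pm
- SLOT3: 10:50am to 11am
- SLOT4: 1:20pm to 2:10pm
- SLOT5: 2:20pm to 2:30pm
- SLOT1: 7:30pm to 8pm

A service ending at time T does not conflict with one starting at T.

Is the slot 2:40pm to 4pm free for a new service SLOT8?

Yes — the slot is free

SLOT2: ends 9:30am at or before SLOT8 starts 2:40pm → clear.
SLOT3: ends 11am at or before SLOT8 starts 2:40pm → clear.
SLOT4: ends 2:10pm at or before SLOT8 starts 2:40pm → clear.
SLOT5: ends 2:30pm at or before SLOT8 starts 2:40pm → clear.
SLOT6: starts 5:40pm at or after SLOT8 ends 4pm → clear.
SLOT7: starts 6:40pm at or after SLOT8 ends 4pm → clear.
SLOT1: starts 7:30pm at or after SLOT8 ends 4pm → clear.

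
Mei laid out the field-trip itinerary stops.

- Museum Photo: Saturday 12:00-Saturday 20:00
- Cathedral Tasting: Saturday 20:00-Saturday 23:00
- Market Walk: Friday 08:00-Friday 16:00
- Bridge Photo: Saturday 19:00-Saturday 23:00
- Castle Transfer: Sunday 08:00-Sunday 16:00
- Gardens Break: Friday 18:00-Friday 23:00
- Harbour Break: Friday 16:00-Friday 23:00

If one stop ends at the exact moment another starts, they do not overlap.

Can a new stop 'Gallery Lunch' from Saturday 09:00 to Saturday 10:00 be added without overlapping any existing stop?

Yes — the slot is free

Market Walk: ends Friday 16:00 at or before Gallery Lunch starts Saturday 09:00 → clear.
Harbour Break: ends Friday 23:00 at or before Gallery Lunch starts Saturday 09:00 → clear.
Gardens Break: ends Friday 23:00 at or before Gallery Lunch starts Saturday 09:00 → clear.
Museum Photo: starts Saturday 12:00 at or after Gallery Lunch ends Saturday 10:00 → clear.
Bridge Photo: starts Saturday 19:00 at or after Gallery Lunch ends Saturday 10:00 → clear.
Cathedral Tasting: starts Saturday 20:00 at or after Gallery Lunch ends Saturday 10:00 → clear.
Castle Transfer: starts Sunday 08:00 at or after Gallery Lunch ends Saturday 10:00 → clear.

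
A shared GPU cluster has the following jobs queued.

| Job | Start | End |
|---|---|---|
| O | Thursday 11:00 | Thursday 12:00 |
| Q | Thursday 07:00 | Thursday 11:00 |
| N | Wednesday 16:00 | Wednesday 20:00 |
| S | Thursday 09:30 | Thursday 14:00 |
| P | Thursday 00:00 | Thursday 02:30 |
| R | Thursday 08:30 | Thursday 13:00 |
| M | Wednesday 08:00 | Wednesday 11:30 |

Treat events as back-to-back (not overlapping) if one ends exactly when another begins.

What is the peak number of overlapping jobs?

Sweep the timeline, counting +1 at each start and −1 at each end (ends before starts at a tie):
Wednesday 08:00 start M → 1
Wednesday 11:30 end M → 0
Wednesday 16:00 start N → 1
Wednesday 20:00 end N → 0
Thursday 00:00 start P → 1
Thursday 02:30 end P → 0
Thursday 07:00 start Q → 1
Thursday 08:30 start R → 2
Thursday 09:30 start S → 3
Thursday 11:00 end Q → 2
Thursday 11:00 start O → 3
Thursday 12:00 end O → 2
Thursday 13:00 end R → 1
Thursday 14:00 end S → 0
Peak is 3, at Thursday 09:30 (Q, R, S).

3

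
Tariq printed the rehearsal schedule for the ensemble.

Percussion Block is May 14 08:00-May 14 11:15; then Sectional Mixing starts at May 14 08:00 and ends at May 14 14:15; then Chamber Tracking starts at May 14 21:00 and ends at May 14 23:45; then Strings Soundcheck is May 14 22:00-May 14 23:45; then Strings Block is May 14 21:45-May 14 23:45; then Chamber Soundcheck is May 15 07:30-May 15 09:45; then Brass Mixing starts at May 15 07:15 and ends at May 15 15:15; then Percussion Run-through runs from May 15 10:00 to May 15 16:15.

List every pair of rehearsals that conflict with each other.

Sorted by start: Percussion Block, Sectional Mixing, Chamber Tracking, Strings Block, Strings Soundcheck, Brass Mixing, Chamber Soundcheck, Percussion Run-through.
Sectional Mixing starts before Percussion Block ends → Percussion Block and Sectional Mixing overlap.
Chamber Tracking starts after Percussion Block ends — done with Percussion Block.
Chamber Tracking starts after Sectional Mixing ends — done with Sectional Mixing.
Strings Block starts before Chamber Tracking ends → Chamber Tracking and Strings Block overlap.
Strings Soundcheck starts before Chamber Tracking ends → Chamber Tracking and Strings Soundcheck overlap.
Brass Mixing starts after Chamber Tracking ends — done with Chamber Tracking.
Strings Soundcheck starts before Strings Block ends → Strings Block and Strings Soundcheck overlap.
Brass Mixing starts after Strings Block ends — done with Strings Block.
Brass Mixing starts after Strings Soundcheck ends — done with Strings Soundcheck.
Chamber Soundcheck starts before Brass Mixing ends → Brass Mixing and Chamber Soundcheck overlap.
Percussion Run-through starts before Brass Mixing ends → Brass Mixing and Percussion Run-through overlap.
Percussion Run-through starts after Chamber Soundcheck ends.

Brass Mixing & Chamber Soundcheck, Brass Mixing & Percussion Run-through, Chamber Tracking & Strings Block, Chamber Tracking & Strings Soundcheck, Percussion Block & Sectional Mixing, Strings Block & Strings Soundcheck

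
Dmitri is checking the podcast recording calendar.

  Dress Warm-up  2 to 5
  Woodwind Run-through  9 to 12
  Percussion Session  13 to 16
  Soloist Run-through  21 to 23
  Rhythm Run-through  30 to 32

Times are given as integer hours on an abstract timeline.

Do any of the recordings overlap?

No

Sorted by start: Dress Warm-up, Woodwind Run-through, Percussion Session, Soloist Run-through, Rhythm Run-through.
Woodwind Run-through starts after Dress Warm-up ends; Dress Warm-up is clear from here.
Percussion Session starts after Woodwind Run-through ends; Woodwind Run-through is clear from here.
Soloist Run-through starts after Percussion Session ends; Percussion Session is clear from here.
Rhythm Run-through starts after Soloist Run-through ends.
Every pair is clear; the schedule has no overlaps.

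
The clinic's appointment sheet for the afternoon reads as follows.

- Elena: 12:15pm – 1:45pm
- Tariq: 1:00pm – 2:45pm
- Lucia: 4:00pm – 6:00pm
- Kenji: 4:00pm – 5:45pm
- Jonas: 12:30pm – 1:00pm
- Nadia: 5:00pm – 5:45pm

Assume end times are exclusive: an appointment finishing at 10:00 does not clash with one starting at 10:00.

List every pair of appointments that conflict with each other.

Elena & Jonas, Elena & Tariq, Kenji & Lucia, Kenji & Nadia, Lucia & Nadia

Two intervals overlap when each starts before the other ends.
Sorted by start: Elena, Jonas, Tariq, Kenji, Lucia, Nadia.
Jonas starts before Elena ends → Elena and Jonas overlap.
Tariq starts before Elena ends → Elena and Tariq overlap.
Kenji starts after Elena ends, so nothing later overlaps Elena either.
Tariq starts exactly when Jonas ends (back-to-back, no overlap), so nothing later overlaps Jonas either.
Kenji starts after Tariq ends, so nothing later overlaps Tariq either.
Lucia starts before Kenji ends → Kenji and Lucia overlap.
Nadia starts before Kenji ends → Kenji and Nadia overlap.
Nadia starts before Lucia ends → Lucia and Nadia overlap.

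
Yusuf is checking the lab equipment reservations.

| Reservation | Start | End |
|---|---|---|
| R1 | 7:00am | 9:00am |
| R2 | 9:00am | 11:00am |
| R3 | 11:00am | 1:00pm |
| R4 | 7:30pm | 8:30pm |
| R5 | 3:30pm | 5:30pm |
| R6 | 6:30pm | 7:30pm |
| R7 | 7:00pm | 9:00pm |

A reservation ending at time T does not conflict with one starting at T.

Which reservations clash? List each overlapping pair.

Check each pair: they overlap iff neither finishes before the other starts.
Sorted by start: R1, R2, R3, R5, R6, R7, R4.
R2 starts exactly when R1 ends (back-to-back, no overlap), so nothing later overlaps R1 either.
R3 starts exactly when R2 ends (back-to-back, no overlap), so nothing later overlaps R2 either.
R5 starts after R3 ends, so nothing later overlaps R3 either.
R6 starts after R5 ends, so nothing later overlaps R5 either.
R7 starts before R6 ends → R6 and R7 overlap.
R4 starts exactly when R6 ends (back-to-back, no overlap).
R4 starts before R7 ends → R7 and R4 overlap.

R4 & R7, R6 & R7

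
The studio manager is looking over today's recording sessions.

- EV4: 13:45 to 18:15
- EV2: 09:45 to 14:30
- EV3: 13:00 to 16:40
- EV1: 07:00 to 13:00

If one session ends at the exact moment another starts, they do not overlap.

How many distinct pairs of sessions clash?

Two intervals overlap when each starts before the other ends.
Sorted by start: EV1, EV2, EV3, EV4.
EV2 starts before EV1 ends → EV1 and EV2 overlap.
EV3 starts exactly when EV1 ends (back-to-back, no overlap); EV1 is clear from here.
EV3 starts before EV2 ends → EV2 and EV3 overlap.
EV4 starts before EV2 ends → EV2 and EV4 overlap.
EV4 starts before EV3 ends → EV3 and EV4 overlap.
Overlapping pairs: EV1 & EV2, EV2 & EV3, EV2 & EV4, EV3 & EV4 — 4 in total.

4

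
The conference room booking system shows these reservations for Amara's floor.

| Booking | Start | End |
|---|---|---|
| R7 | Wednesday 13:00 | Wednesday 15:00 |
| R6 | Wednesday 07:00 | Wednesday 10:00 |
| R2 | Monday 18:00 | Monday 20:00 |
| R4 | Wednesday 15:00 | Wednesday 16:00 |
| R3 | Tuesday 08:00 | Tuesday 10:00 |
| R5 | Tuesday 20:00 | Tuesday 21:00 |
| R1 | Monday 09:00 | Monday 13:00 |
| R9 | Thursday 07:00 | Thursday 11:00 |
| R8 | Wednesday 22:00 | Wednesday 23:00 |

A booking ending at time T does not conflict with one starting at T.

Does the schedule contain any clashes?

No

Sorted by start: R1, R2, R3, R5, R6, R7, R4, R8, R9.
R2 starts after R1 ends, so nothing later overlaps R1 either.
R3 starts after R2 ends, so nothing later overlaps R2 either.
R5 starts after R3 ends, so nothing later overlaps R3 either.
R6 starts after R5 ends, so nothing later overlaps R5 either.
R7 starts after R6 ends, so nothing later overlaps R6 either.
R4 starts exactly when R7 ends (back-to-back, no overlap), so nothing later overlaps R7 either.
R8 starts after R4 ends, so nothing later overlaps R4 either.
R9 starts after R8 ends.
Every pair is clear; the schedule has no overlaps.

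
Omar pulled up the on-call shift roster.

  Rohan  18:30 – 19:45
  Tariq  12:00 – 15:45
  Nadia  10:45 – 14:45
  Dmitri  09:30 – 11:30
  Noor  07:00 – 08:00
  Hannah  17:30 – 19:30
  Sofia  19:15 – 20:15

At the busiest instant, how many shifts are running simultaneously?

3

Sweep the timeline, counting +1 at each start and −1 at each end (ends before starts at a tie):
07:00 start Noor → 1
08:00 end Noor → 0
09:30 start Dmitri → 1
10:45 start Nadia → 2
11:30 end Dmitri → 1
12:00 start Tariq → 2
14:45 end Nadia → 1
15:45 end Tariq → 0
17:30 start Hannah → 1
18:30 start Rohan → 2
19:15 start Sofia → 3
19:30 end Hannah → 2
19:45 end Rohan → 1
20:15 end Sofia → 0
Peak is 3, at 19:15 (Hannah, Rohan, Sofia).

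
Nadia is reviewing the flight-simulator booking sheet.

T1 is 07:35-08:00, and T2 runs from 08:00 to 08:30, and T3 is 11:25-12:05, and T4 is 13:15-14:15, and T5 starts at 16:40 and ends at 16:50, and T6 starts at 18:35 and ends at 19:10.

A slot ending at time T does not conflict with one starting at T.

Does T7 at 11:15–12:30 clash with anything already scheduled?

Yes — it overlaps T3

T1: ends 08:00 at or before T7 starts 11:15 → clear.
T2: ends 08:30 at or before T7 starts 11:15 → clear.
T3: starts 11:25 before T7 ends 12:30, and ends 12:05 after T7 starts 11:15 → overlap.
T4: starts 13:15 at or after T7 ends 12:30 → clear.
T5: starts 16:40 at or after T7 ends 12:30 → clear.
T6: starts 18:35 at or after T7 ends 12:30 → clear.
T7 overlaps T3.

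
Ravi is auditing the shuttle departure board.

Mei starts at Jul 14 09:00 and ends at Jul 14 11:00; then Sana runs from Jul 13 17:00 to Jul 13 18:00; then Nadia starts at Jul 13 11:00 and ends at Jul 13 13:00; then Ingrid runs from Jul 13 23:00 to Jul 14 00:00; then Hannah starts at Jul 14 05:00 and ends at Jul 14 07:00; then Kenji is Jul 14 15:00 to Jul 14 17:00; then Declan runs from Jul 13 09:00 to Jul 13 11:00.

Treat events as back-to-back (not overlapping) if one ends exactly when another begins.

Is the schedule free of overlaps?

Sorted by start: Declan, Nadia, Sana, Ingrid, Hannah, Mei, Kenji.
Nadia starts exactly when Declan ends (back-to-back, no overlap), so nothing later overlaps Declan either.
Sana starts after Nadia ends, so nothing later overlaps Nadia either.
Ingrid starts after Sana ends, so nothing later overlaps Sana either.
Hannah starts after Ingrid ends, so nothing later overlaps Ingrid either.
Mei starts after Hannah ends, so nothing later overlaps Hannah either.
Kenji starts after Mei ends.
Every pair is clear; the schedule has no overlaps.

Yes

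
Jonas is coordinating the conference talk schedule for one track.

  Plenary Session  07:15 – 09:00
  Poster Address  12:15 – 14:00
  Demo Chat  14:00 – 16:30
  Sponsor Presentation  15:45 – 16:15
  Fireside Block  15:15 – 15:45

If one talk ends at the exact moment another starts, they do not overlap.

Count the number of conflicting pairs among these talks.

2

Sorted by start: Plenary Session, Poster Address, Demo Chat, Fireside Block, Sponsor Presentation.
Poster Address starts after Plenary Session ends — done with Plenary Session.
Demo Chat starts exactly when Poster Address ends (back-to-back, no overlap) — done with Poster Address.
Fireside Block starts before Demo Chat ends → Demo Chat and Fireside Block overlap.
Sponsor Presentation starts before Demo Chat ends → Demo Chat and Sponsor Presentation overlap.
Sponsor Presentation starts exactly when Fireside Block ends (back-to-back, no overlap).
Overlapping pairs: Demo Chat & Fireside Block, Demo Chat & Sponsor Presentation — 2 in total.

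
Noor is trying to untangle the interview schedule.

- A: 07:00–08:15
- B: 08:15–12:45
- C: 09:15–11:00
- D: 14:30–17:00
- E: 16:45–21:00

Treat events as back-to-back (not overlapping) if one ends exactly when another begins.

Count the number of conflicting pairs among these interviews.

2

Sorted by start: A, B, C, D, E.
B starts exactly when A ends (back-to-back, no overlap); A is clear from here.
C starts before B ends → B and C overlap.
D starts after B ends; B is clear from here.
D starts after C ends; C is clear from here.
E starts before D ends → D and E overlap.
Overlapping pairs: B & C, D & E — 2 in total.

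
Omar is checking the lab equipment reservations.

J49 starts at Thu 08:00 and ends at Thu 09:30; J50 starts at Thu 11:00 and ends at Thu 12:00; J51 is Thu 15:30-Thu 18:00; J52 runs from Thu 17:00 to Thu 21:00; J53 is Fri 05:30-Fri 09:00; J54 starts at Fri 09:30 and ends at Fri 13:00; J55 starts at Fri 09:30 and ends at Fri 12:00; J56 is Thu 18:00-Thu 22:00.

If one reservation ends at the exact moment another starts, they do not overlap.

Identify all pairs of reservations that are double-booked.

J51 & J52, J52 & J56, J54 & J55

Sorted by start: J49, J50, J51, J52, J56, J53, J54, J55.
J50 starts after J49 ends, so nothing later overlaps J49 either.
J51 starts after J50 ends, so nothing later overlaps J50 either.
J52 starts before J51 ends → J51 and J52 overlap.
J56 starts exactly when J51 ends (back-to-back, no overlap), so nothing later overlaps J51 either.
J56 starts before J52 ends → J52 and J56 overlap.
J53 starts after J52 ends, so nothing later overlaps J52 either.
J53 starts after J56 ends, so nothing later overlaps J56 either.
J54 starts after J53 ends, so nothing later overlaps J53 either.
J55 starts before J54 ends → J54 and J55 overlap.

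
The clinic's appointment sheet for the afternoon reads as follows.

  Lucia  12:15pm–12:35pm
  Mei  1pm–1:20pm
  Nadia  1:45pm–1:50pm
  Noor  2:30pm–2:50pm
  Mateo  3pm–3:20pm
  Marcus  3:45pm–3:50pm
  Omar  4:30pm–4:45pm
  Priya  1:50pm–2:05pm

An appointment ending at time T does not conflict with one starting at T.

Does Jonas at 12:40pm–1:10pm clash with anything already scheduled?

Yes — it overlaps Mei

Lucia: ends 12:35pm at or before Jonas starts 12:40pm → clear.
Mei: starts 1pm before Jonas ends 1:10pm, and ends 1:20pm after Jonas starts 12:40pm → overlap.
Nadia: starts 1:45pm at or after Jonas ends 1:10pm → clear.
Priya: starts 1:50pm at or after Jonas ends 1:10pm → clear.
Noor: starts 2:30pm at or after Jonas ends 1:10pm → clear.
Mateo: starts 3pm at or after Jonas ends 1:10pm → clear.
Marcus: starts 3:45pm at or after Jonas ends 1:10pm → clear.
Omar: starts 4:30pm at or after Jonas ends 1:10pm → clear.
Jonas overlaps Mei.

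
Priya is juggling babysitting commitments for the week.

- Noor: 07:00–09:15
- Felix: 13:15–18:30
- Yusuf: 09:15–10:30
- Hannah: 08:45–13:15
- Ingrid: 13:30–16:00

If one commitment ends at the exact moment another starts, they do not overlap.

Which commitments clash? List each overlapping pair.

Sorted by start: Noor, Hannah, Yusuf, Felix, Ingrid.
Hannah starts before Noor ends → Noor and Hannah overlap.
Yusuf starts exactly when Noor ends (back-to-back, no overlap); Noor is clear from here.
Yusuf starts before Hannah ends → Hannah and Yusuf overlap.
Felix starts exactly when Hannah ends (back-to-back, no overlap); Hannah is clear from here.
Felix starts after Yusuf ends; Yusuf is clear from here.
Ingrid starts before Felix ends → Felix and Ingrid overlap.

Felix & Ingrid, Hannah & Noor, Hannah & Yusuf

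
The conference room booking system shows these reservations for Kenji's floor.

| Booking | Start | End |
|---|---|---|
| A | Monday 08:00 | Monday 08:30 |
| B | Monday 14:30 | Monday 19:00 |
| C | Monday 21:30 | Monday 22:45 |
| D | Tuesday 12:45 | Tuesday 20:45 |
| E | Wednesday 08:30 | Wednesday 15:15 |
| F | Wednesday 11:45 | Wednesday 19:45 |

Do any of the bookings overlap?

Sorted by start: A, B, C, D, E, F.
B starts after A ends — done with A.
C starts after B ends — done with B.
D starts after C ends — done with C.
E starts after D ends — done with D.
F starts before E ends → E and F overlap.
That's a conflict, so the schedule is not conflict-free.

Yes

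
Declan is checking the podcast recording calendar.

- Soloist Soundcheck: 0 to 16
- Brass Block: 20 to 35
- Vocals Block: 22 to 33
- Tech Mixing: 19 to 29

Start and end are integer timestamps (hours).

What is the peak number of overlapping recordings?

Walk through starts and ends in time order (an end at T is processed before a start at T):
0 start Soloist Soundcheck → 1
16 end Soloist Soundcheck → 0
19 start Tech Mixing → 1
20 start Brass Block → 2
22 start Vocals Block → 3
29 end Tech Mixing → 2
33 end Vocals Block → 1
35 end Brass Block → 0
Peak is 3, at 22 (Brass Block, Tech Mixing, Vocals Block).

3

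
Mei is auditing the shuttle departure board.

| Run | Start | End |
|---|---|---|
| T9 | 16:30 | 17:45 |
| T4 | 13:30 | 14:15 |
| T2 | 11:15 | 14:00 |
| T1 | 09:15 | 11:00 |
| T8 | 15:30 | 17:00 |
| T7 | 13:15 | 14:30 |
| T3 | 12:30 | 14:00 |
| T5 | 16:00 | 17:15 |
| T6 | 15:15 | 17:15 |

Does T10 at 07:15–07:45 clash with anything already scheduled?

T1: starts 09:15 at or after T10 ends 07:45 → clear.
T2: starts 11:15 at or after T10 ends 07:45 → clear.
T3: starts 12:30 at or after T10 ends 07:45 → clear.
T7: starts 13:15 at or after T10 ends 07:45 → clear.
T4: starts 13:30 at or after T10 ends 07:45 → clear.
T6: starts 15:15 at or after T10 ends 07:45 → clear.
T8: starts 15:30 at or after T10 ends 07:45 → clear.
T5: starts 16:00 at or after T10 ends 07:45 → clear.
T9: starts 16:30 at or after T10 ends 07:45 → clear.

No — it doesn't clash with anything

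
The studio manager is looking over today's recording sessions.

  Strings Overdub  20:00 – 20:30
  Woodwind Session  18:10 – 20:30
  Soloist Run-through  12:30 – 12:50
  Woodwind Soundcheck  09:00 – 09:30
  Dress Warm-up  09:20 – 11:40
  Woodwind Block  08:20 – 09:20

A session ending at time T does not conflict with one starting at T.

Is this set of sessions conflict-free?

Sorted by start: Woodwind Block, Woodwind Soundcheck, Dress Warm-up, Soloist Run-through, Woodwind Session, Strings Overdub.
Woodwind Soundcheck starts before Woodwind Block ends → Woodwind Block and Woodwind Soundcheck overlap.
That's a conflict, so the schedule is not conflict-free.

No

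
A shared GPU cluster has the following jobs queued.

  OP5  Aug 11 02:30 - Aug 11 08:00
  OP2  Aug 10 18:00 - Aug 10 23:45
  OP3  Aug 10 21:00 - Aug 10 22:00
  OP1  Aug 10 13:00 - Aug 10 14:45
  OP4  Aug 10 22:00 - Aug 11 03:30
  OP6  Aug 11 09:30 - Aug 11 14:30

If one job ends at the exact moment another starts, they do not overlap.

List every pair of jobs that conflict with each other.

OP2 & OP3, OP2 & OP4, OP4 & OP5

Check each pair: they overlap iff neither finishes before the other starts.
Sorted by start: OP1, OP2, OP3, OP4, OP5, OP6.
OP2 starts after OP1 ends, so OP1 has no further overlaps.
OP3 starts before OP2 ends → OP2 and OP3 overlap.
OP4 starts before OP2 ends → OP2 and OP4 overlap.
OP5 starts after OP2 ends, so OP2 has no further overlaps.
OP4 starts exactly when OP3 ends (back-to-back, no overlap), so OP3 has no further overlaps.
OP5 starts before OP4 ends → OP4 and OP5 overlap.
OP6 starts after OP4 ends.
OP6 starts after OP5 ends.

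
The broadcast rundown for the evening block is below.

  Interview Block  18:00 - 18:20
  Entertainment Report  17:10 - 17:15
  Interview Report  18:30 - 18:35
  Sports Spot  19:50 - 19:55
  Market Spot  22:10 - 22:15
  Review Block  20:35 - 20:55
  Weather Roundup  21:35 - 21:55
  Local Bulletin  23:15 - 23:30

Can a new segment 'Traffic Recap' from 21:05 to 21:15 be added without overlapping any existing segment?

Yes — the slot is free

Entertainment Report: ends 17:15 at or before Traffic Recap starts 21:05 → clear.
Interview Block: ends 18:20 at or before Traffic Recap starts 21:05 → clear.
Interview Report: ends 18:35 at or before Traffic Recap starts 21:05 → clear.
Sports Spot: ends 19:55 at or before Traffic Recap starts 21:05 → clear.
Review Block: ends 20:55 at or before Traffic Recap starts 21:05 → clear.
Weather Roundup: starts 21:35 at or after Traffic Recap ends 21:15 → clear.
Market Spot: starts 22:10 at or after Traffic Recap ends 21:15 → clear.
Local Bulletin: starts 23:15 at or after Traffic Recap ends 21:15 → clear.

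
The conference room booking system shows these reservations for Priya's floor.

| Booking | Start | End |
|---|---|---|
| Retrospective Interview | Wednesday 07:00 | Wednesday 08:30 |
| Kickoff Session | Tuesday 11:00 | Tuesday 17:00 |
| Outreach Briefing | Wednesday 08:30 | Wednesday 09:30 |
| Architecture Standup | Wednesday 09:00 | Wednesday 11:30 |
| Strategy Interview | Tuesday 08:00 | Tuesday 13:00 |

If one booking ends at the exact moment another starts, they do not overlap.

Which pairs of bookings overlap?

Architecture Standup & Outreach Briefing, Kickoff Session & Strategy Interview

Check each pair: they overlap iff neither finishes before the other starts.
Sorted by start: Strategy Interview, Kickoff Session, Retrospective Interview, Outreach Briefing, Architecture Standup.
Kickoff Session starts before Strategy Interview ends → Strategy Interview and Kickoff Session overlap.
Retrospective Interview starts after Strategy Interview ends, so nothing later overlaps Strategy Interview either.
Retrospective Interview starts after Kickoff Session ends, so nothing later overlaps Kickoff Session either.
Outreach Briefing starts exactly when Retrospective Interview ends (back-to-back, no overlap), so nothing later overlaps Retrospective Interview either.
Architecture Standup starts before Outreach Briefing ends → Outreach Briefing and Architecture Standup overlap.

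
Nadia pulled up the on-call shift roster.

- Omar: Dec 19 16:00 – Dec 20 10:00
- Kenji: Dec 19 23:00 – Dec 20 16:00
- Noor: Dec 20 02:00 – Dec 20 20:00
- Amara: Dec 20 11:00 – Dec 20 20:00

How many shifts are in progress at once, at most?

3

Walk through starts and ends in time order (an end at T is processed before a start at T):
Dec 19 16:00 start Omar → 1
Dec 19 23:00 start Kenji → 2
Dec 20 02:00 start Noor → 3
Dec 20 10:00 end Omar → 2
Dec 20 11:00 start Amara → 3
Dec 20 16:00 end Kenji → 2
Dec 20 20:00 end Amara → 1
Dec 20 20:00 end Noor → 0
Peak is 3, at Dec 20 02:00 (Kenji, Noor, Omar).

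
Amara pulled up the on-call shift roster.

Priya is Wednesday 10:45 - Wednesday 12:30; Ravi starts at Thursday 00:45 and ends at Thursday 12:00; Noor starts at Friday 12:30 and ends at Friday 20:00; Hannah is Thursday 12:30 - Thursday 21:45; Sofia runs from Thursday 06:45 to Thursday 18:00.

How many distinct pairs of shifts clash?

2

Sorted by start: Priya, Ravi, Sofia, Hannah, Noor.
Ravi starts after Priya ends — done with Priya.
Sofia starts before Ravi ends → Ravi and Sofia overlap.
Hannah starts after Ravi ends — done with Ravi.
Hannah starts before Sofia ends → Sofia and Hannah overlap.
Noor starts after Sofia ends.
Noor starts after Hannah ends.
Overlapping pairs: Hannah & Sofia, Ravi & Sofia — 2 in total.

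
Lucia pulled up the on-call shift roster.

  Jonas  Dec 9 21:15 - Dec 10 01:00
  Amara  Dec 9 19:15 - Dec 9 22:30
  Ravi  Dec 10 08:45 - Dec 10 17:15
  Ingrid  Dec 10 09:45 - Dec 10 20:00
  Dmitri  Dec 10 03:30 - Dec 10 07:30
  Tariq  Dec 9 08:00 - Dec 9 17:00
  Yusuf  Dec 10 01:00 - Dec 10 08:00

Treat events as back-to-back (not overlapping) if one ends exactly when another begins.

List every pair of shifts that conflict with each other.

Sorted by start: Tariq, Amara, Jonas, Yusuf, Dmitri, Ravi, Ingrid.
Amara starts after Tariq ends — done with Tariq.
Jonas starts before Amara ends → Amara and Jonas overlap.
Yusuf starts after Amara ends — done with Amara.
Yusuf starts exactly when Jonas ends (back-to-back, no overlap) — done with Jonas.
Dmitri starts before Yusuf ends → Yusuf and Dmitri overlap.
Ravi starts after Yusuf ends — done with Yusuf.
Ravi starts after Dmitri ends — done with Dmitri.
Ingrid starts before Ravi ends → Ravi and Ingrid overlap.

Amara & Jonas, Dmitri & Yusuf, Ingrid & Ravi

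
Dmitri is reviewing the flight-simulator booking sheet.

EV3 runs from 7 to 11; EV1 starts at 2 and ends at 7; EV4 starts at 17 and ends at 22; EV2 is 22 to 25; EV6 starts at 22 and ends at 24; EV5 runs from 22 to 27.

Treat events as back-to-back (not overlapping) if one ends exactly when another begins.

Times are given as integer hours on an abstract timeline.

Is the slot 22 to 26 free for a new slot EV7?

No — it overlaps EV2, EV5, EV6

EV1: ends 7 at or before EV7 starts 22 → clear.
EV3: ends 11 at or before EV7 starts 22 → clear.
EV4: ends 22 at or before EV7 starts 22 → clear.
EV2: starts 22 before EV7 ends 26, and ends 25 after EV7 starts 22 → overlap.
EV5: starts 22 before EV7 ends 26, and ends 27 after EV7 starts 22 → overlap.
EV6: starts 22 before EV7 ends 26, and ends 24 after EV7 starts 22 → overlap.
EV7 overlaps EV2, EV5, EV6.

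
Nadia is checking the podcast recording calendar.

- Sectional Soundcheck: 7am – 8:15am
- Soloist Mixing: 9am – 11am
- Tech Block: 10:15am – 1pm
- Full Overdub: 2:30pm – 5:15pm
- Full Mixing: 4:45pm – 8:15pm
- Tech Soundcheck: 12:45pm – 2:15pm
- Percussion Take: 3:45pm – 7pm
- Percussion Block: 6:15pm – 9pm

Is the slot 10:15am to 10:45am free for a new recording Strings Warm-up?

No — it overlaps Soloist Mixing, Tech Block

Sectional Soundcheck: ends 8:15am at or before Strings Warm-up starts 10:15am → clear.
Soloist Mixing: starts 9am before Strings Warm-up ends 10:45am, and ends 11am after Strings Warm-up starts 10:15am → overlap.
Tech Block: starts 10:15am before Strings Warm-up ends 10:45am, and ends 1pm after Strings Warm-up starts 10:15am → overlap.
Tech Soundcheck: starts 12:45pm at or after Strings Warm-up ends 10:45am → clear.
Full Overdub: starts 2:30pm at or after Strings Warm-up ends 10:45am → clear.
Percussion Take: starts 3:45pm at or after Strings Warm-up ends 10:45am → clear.
Full Mixing: starts 4:45pm at or after Strings Warm-up ends 10:45am → clear.
Percussion Block: starts 6:15pm at or after Strings Warm-up ends 10:45am → clear.
Strings Warm-up overlaps Soloist Mixing, Tech Block.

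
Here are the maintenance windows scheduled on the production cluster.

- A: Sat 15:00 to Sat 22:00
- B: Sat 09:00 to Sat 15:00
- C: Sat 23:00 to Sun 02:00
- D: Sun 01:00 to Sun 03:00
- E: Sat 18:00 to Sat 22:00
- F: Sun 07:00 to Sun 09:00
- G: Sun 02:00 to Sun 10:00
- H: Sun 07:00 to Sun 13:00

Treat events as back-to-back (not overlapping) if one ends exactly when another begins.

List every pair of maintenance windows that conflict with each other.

Sorted by start: B, A, E, C, D, G, F, H.
A starts exactly when B ends (back-to-back, no overlap), so nothing later overlaps B either.
E starts before A ends → A and E overlap.
C starts after A ends, so nothing later overlaps A either.
C starts after E ends, so nothing later overlaps E either.
D starts before C ends → C and D overlap.
G starts exactly when C ends (back-to-back, no overlap), so nothing later overlaps C either.
G starts before D ends → D and G overlap.
F starts after D ends, so nothing later overlaps D either.
F starts before G ends → G and F overlap.
H starts before G ends → G and H overlap.
H starts before F ends → F and H overlap.

A & E, C & D, D & G, F & G, F & H, G & H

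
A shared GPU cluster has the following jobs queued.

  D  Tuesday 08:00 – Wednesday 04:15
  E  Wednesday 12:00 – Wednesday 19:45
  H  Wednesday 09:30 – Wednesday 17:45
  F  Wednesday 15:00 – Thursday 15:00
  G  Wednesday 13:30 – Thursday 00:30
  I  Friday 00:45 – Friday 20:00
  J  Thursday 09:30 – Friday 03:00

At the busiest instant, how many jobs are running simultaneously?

Sweep the timeline, counting +1 at each start and −1 at each end (ends before starts at a tie):
Tuesday 08:00 start D → 1
Wednesday 04:15 end D → 0
Wednesday 09:30 start H → 1
Wednesday 12:00 start E → 2
Wednesday 13:30 start G → 3
Wednesday 15:00 start F → 4
Wednesday 17:45 end H → 3
Wednesday 19:45 end E → 2
Thursday 00:30 end G → 1
Thursday 09:30 start J → 2
Thursday 15:00 end F → 1
Friday 00:45 start I → 2
Friday 03:00 end J → 1
Friday 20:00 end I → 0
Peak is 4, at Wednesday 15:00 (E, F, G, H).

4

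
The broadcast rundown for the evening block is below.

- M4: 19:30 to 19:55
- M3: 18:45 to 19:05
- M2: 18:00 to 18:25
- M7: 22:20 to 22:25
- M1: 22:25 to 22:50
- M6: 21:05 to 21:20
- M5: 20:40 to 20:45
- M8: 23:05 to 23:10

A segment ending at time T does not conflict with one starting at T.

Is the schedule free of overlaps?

Yes

Sorted by start: M2, M3, M4, M5, M6, M7, M1, M8.
M3 starts after M2 ends — done with M2.
M4 starts after M3 ends — done with M3.
M5 starts after M4 ends — done with M4.
M6 starts after M5 ends — done with M5.
M7 starts after M6 ends — done with M6.
M1 starts exactly when M7 ends (back-to-back, no overlap) — done with M7.
M8 starts after M1 ends.
Every pair is clear; the schedule has no overlaps.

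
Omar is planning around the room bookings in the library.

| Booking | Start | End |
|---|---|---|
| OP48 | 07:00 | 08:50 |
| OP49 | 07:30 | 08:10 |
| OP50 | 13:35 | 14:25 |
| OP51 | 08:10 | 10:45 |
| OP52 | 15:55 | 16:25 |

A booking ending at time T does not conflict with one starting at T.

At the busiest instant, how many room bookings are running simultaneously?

2

Sweep the timeline, counting +1 at each start and −1 at each end (ends before starts at a tie):
07:00 start OP48 → 1
07:30 start OP49 → 2
08:10 end OP49 → 1
08:10 start OP51 → 2
08:50 end OP48 → 1
10:45 end OP51 → 0
13:35 start OP50 → 1
14:25 end OP50 → 0
15:55 start OP52 → 1
16:25 end OP52 → 0
Peak is 2, at 07:30 (OP48, OP49).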